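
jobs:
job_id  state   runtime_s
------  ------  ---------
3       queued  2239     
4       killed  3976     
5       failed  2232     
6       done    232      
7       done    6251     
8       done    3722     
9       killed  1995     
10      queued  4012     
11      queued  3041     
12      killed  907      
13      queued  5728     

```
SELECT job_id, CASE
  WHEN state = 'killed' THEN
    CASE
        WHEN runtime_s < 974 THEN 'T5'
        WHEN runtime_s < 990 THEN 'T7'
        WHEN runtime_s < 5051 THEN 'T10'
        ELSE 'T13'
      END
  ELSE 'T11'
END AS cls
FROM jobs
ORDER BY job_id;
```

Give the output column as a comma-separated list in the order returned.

job_id=3: state='queued' → outer ELSE → T11
job_id=4: state='killed' → inner[runtime_s < 5051] → T10
job_id=5: state='failed' → outer ELSE → T11
job_id=6: state='done' → outer ELSE → T11
job_id=7: state='done' → outer ELSE → T11
job_id=8: state='done' → outer ELSE → T11
job_id=9: state='killed' → inner[runtime_s < 5051] → T10
job_id=10: state='queued' → outer ELSE → T11
job_id=11: state='queued' → outer ELSE → T11
job_id=12: state='killed' → inner[runtime_s < 974] → T5
job_id=13: state='queued' → outer ELSE → T11

T11, T10, T11, T11, T11, T11, T10, T11, T11, T5, T11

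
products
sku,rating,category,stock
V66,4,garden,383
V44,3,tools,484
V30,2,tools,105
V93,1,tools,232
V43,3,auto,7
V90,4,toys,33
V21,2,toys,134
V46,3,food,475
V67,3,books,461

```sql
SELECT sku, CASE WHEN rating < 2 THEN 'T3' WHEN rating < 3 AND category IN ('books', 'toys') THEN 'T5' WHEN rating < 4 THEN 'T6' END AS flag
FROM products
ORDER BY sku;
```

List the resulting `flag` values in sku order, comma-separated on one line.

T5, T6, T6, T6, T6, NULL, T6, NULL, T3

sku=V21: rating < 3 AND category IN ('books', 'toys') → T5
sku=V30: rating < 4 → T6
sku=V43: rating < 4 → T6
sku=V44: rating < 4 → T6
sku=V46: rating < 4 → T6
sku=V66: (no match → NULL) → NULL
sku=V67: rating < 4 → T6
sku=V90: (no match → NULL) → NULL
sku=V93: rating < 2 → T3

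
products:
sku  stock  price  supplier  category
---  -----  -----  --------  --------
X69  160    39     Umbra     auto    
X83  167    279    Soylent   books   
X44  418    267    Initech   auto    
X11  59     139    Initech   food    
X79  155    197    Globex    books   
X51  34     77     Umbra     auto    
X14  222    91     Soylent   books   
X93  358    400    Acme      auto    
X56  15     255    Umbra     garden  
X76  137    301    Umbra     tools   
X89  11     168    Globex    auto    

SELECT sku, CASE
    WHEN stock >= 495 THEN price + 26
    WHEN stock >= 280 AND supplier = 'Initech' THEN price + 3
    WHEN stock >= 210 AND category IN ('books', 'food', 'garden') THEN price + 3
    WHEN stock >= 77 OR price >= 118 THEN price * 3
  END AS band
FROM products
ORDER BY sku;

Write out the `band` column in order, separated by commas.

417, 94, 270, NULL, 765, 117, 903, 591, 837, 504, 1200

sku=X11: stock >= 77 OR price >= 118 → 417
sku=X14: stock >= 210 AND category IN ('books', 'food', 'garden') → 94
sku=X44: stock >= 280 AND supplier = 'Initech' → 270
sku=X51: (no match → NULL) → NULL
sku=X56: stock >= 77 OR price >= 118 → 765
sku=X69: stock >= 77 OR price >= 118 → 117
sku=X76: stock >= 77 OR price >= 118 → 903
sku=X79: stock >= 77 OR price >= 118 → 591
sku=X83: stock >= 77 OR price >= 118 → 837
sku=X89: stock >= 77 OR price >= 118 → 504
sku=X93: stock >= 77 OR price >= 118 → 1200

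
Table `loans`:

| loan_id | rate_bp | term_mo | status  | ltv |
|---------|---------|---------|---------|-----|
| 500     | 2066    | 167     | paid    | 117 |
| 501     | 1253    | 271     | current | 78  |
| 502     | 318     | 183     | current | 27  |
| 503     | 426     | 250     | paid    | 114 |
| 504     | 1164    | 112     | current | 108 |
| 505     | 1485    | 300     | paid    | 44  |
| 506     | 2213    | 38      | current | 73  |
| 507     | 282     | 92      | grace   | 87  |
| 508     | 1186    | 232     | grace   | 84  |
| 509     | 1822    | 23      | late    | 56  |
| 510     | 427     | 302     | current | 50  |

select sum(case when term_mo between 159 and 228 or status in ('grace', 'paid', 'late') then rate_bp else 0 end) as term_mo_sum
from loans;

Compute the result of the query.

7585

loan_id=500: ✓ → 2066
loan_id=501: ✗
loan_id=502: ✓ → 318
loan_id=503: ✓ → 426
loan_id=504: ✗
loan_id=505: ✓ → 1485
loan_id=506: ✗
loan_id=507: ✓ → 282
loan_id=508: ✓ → 1186
loan_id=509: ✓ → 1822
loan_id=510: ✗
term_mo_sum = 2066 + 318 + 426 + 1485 + 282 + 1186 + 1822 = 7585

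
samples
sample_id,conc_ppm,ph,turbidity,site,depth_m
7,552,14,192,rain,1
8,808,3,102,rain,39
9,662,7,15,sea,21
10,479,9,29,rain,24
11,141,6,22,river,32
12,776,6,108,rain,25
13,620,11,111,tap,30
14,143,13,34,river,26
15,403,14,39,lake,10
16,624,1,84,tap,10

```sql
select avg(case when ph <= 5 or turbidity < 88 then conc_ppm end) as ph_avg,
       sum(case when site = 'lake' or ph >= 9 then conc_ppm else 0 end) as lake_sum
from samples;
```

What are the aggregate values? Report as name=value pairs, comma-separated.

[ph_avg: ph <= 5 or turbidity < 88]
sample_id=7: ✗
sample_id=8: ✓ → 808
sample_id=9: ✓ → 662
sample_id=10: ✓ → 479
sample_id=11: ✓ → 141
sample_id=12: ✗
sample_id=13: ✗
sample_id=14: ✓ → 143
sample_id=15: ✓ → 403
sample_id=16: ✓ → 624
ph_avg = (808 + 662 + 479 + 141 + 143 + 403 + 624) / 7 = 465.7142857143
—
[lake_sum: site = 'lake' or ph >= 9]
sample_id=7: ✓ → 552
sample_id=8: ✗
sample_id=9: ✗
sample_id=10: ✓ → 479
sample_id=11: ✗
sample_id=12: ✗
sample_id=13: ✓ → 620
sample_id=14: ✓ → 143
sample_id=15: ✓ → 403
sample_id=16: ✗
lake_sum = 552 + 479 + 620 + 143 + 403 = 2197

ph_avg=465.7142857143, lake_sum=2197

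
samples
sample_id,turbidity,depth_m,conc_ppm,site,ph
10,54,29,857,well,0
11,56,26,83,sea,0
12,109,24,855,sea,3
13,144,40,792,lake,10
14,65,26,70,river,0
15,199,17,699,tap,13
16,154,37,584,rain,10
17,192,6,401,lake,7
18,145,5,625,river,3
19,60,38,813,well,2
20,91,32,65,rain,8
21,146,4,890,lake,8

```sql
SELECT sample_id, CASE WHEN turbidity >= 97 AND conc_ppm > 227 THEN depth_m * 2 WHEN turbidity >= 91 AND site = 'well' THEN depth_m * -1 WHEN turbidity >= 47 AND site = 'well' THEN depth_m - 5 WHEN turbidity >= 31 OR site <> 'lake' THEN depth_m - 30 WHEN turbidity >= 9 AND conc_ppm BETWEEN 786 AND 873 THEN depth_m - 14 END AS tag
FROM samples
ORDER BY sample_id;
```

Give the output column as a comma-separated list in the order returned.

24, -4, 48, 80, -4, 34, 74, 12, 10, 33, 2, 8

sample_id=10: turbidity >= 47 AND site = 'well' → 24
sample_id=11: turbidity >= 31 OR site <> 'lake' → -4
sample_id=12: turbidity >= 97 AND conc_ppm > 227 → 48
sample_id=13: turbidity >= 97 AND conc_ppm > 227 → 80
sample_id=14: turbidity >= 31 OR site <> 'lake' → -4
sample_id=15: turbidity >= 97 AND conc_ppm > 227 → 34
sample_id=16: turbidity >= 97 AND conc_ppm > 227 → 74
sample_id=17: turbidity >= 97 AND conc_ppm > 227 → 12
sample_id=18: turbidity >= 97 AND conc_ppm > 227 → 10
sample_id=19: turbidity >= 47 AND site = 'well' → 33
sample_id=20: turbidity >= 31 OR site <> 'lake' → 2
sample_id=21: turbidity >= 97 AND conc_ppm > 227 → 8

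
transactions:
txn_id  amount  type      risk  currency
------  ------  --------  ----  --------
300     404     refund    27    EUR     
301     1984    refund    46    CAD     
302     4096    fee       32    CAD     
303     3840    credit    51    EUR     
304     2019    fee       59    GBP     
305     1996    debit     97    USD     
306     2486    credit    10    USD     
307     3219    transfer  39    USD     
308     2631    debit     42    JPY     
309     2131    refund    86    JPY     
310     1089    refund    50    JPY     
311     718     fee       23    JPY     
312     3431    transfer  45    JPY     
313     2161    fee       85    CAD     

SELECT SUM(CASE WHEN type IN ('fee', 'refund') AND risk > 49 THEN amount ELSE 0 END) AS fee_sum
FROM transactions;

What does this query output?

7400

txn_id=300: ✗
txn_id=301: ✗
txn_id=302: ✗
txn_id=303: ✗
txn_id=304: ✓ → 2019
txn_id=305: ✗
txn_id=306: ✗
txn_id=307: ✗
txn_id=308: ✗
txn_id=309: ✓ → 2131
txn_id=310: ✓ → 1089
txn_id=311: ✗
txn_id=312: ✗
txn_id=313: ✓ → 2161
fee_sum = 2019 + 2131 + 1089 + 2161 = 7400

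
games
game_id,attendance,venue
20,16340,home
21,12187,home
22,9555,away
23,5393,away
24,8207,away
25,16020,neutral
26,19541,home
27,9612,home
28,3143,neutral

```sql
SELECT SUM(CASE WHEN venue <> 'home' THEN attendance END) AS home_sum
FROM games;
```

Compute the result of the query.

game_id=20: ✗
game_id=21: ✗
game_id=22: ✓ → 9555
game_id=23: ✓ → 5393
game_id=24: ✓ → 8207
game_id=25: ✓ → 16020
game_id=26: ✗
game_id=27: ✗
game_id=28: ✓ → 3143
home_sum = 9555 + 5393 + 8207 + 16020 + 3143 = 42318

42318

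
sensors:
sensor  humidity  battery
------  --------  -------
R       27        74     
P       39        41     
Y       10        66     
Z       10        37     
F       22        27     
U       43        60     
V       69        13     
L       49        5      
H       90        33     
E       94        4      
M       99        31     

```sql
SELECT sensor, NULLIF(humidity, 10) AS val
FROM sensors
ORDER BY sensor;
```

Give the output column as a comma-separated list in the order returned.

94, 22, 90, 49, 99, 39, 27, 43, 69, NULL, NULL

sensor=E: humidity=94 vs 10: differ → 94
sensor=F: humidity=22 vs 10: differ → 22
sensor=H: humidity=90 vs 10: differ → 90
sensor=L: humidity=49 vs 10: differ → 49
sensor=M: humidity=99 vs 10: differ → 99
sensor=P: humidity=39 vs 10: differ → 39
sensor=R: humidity=27 vs 10: differ → 27
sensor=U: humidity=43 vs 10: differ → 43
sensor=V: humidity=69 vs 10: differ → 69
sensor=Y: humidity=10 vs 10: equal → NULL
sensor=Z: humidity=10 vs 10: equal → NULL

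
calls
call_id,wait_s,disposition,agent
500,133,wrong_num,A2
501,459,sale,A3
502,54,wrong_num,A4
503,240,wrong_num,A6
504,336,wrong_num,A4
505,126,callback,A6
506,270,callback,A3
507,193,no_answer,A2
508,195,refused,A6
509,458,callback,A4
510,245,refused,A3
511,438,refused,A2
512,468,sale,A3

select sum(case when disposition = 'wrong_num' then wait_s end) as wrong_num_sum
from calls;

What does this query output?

call_id=500: ✓ → 133
call_id=501: ✗
call_id=502: ✓ → 54
call_id=503: ✓ → 240
call_id=504: ✓ → 336
call_id=505: ✗
call_id=506: ✗
call_id=507: ✗
call_id=508: ✗
call_id=509: ✗
call_id=510: ✗
call_id=511: ✗
call_id=512: ✗
wrong_num_sum = 133 + 54 + 240 + 336 = 763

763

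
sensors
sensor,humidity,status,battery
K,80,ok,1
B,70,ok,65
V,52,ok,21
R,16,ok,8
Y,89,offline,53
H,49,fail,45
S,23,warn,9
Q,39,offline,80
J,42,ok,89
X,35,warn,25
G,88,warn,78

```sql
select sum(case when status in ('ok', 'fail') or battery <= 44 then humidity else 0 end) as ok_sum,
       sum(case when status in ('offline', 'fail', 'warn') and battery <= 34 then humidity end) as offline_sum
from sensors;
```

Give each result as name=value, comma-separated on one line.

ok_sum=367, offline_sum=58

[ok_sum: status in ('ok', 'fail') or battery <= 44]
sensor=K: ✓ → 80
sensor=B: ✓ → 70
sensor=V: ✓ → 52
sensor=R: ✓ → 16
sensor=Y: ✗
sensor=H: ✓ → 49
sensor=S: ✓ → 23
sensor=Q: ✗
sensor=J: ✓ → 42
sensor=X: ✓ → 35
sensor=G: ✗
ok_sum = 80 + 70 + 52 + 16 + 49 + 23 + 42 + 35 = 367
—
[offline_sum: status in ('offline', 'fail', 'warn') and battery <= 34]
sensor=K: ✗
sensor=B: ✗
sensor=V: ✗
sensor=R: ✗
sensor=Y: ✗
sensor=H: ✗
sensor=S: ✓ → 23
sensor=Q: ✗
sensor=J: ✗
sensor=X: ✓ → 35
sensor=G: ✗
offline_sum = 23 + 35 = 58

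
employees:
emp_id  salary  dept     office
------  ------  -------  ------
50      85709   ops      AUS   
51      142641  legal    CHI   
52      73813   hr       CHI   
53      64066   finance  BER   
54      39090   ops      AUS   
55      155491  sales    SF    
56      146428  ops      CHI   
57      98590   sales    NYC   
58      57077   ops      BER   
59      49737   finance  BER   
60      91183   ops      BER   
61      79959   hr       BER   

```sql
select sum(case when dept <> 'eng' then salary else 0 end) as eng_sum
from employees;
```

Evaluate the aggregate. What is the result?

1083784

emp_id=50: ✓ → 85709
emp_id=51: ✓ → 142641
emp_id=52: ✓ → 73813
emp_id=53: ✓ → 64066
emp_id=54: ✓ → 39090
emp_id=55: ✓ → 155491
emp_id=56: ✓ → 146428
emp_id=57: ✓ → 98590
emp_id=58: ✓ → 57077
emp_id=59: ✓ → 49737
emp_id=60: ✓ → 91183
emp_id=61: ✓ → 79959
eng_sum = 85709 + 142641 + 73813 + 64066 + 39090 + 155491 + 146428 + 98590 + 57077 + 49737 + 91183 + 79959 = 1083784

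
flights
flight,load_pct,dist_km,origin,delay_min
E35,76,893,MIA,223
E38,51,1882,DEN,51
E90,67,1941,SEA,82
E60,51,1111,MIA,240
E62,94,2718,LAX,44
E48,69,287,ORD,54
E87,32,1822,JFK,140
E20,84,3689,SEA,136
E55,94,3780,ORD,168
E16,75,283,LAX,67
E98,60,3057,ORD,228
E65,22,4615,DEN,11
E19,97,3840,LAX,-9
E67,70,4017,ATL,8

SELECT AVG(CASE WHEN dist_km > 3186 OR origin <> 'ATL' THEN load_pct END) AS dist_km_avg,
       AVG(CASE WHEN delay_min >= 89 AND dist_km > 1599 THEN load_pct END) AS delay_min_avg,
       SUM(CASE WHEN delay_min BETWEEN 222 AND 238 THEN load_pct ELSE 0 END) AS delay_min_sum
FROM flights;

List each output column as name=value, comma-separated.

dist_km_avg=67.2857142857, delay_min_avg=67.5, delay_min_sum=136

[dist_km_avg: dist_km > 3186 OR origin <> 'ATL']
flight=E35: ✓ → 76
flight=E38: ✓ → 51
flight=E90: ✓ → 67
flight=E60: ✓ → 51
flight=E62: ✓ → 94
flight=E48: ✓ → 69
flight=E87: ✓ → 32
flight=E20: ✓ → 84
flight=E55: ✓ → 94
flight=E16: ✓ → 75
flight=E98: ✓ → 60
flight=E65: ✓ → 22
flight=E19: ✓ → 97
flight=E67: ✓ → 70
dist_km_avg = (76 + 51 + 67 + 51 + 94 + 69 + 32 + 84 + 94 + 75 + 60 + 22 + 97 + 70) / 14 = 67.2857142857
—
[delay_min_avg: delay_min >= 89 AND dist_km > 1599]
flight=E35: ✗
flight=E38: ✗
flight=E90: ✗
flight=E60: ✗
flight=E62: ✗
flight=E48: ✗
flight=E87: ✓ → 32
flight=E20: ✓ → 84
flight=E55: ✓ → 94
flight=E16: ✗
flight=E98: ✓ → 60
flight=E65: ✗
flight=E19: ✗
flight=E67: ✗
delay_min_avg = (32 + 84 + 94 + 60) / 4 = 67.5
—
[delay_min_sum: delay_min BETWEEN 222 AND 238]
flight=E35: ✓ → 76
flight=E38: ✗
flight=E90: ✗
flight=E60: ✗
flight=E62: ✗
flight=E48: ✗
flight=E87: ✗
flight=E20: ✗
flight=E55: ✗
flight=E16: ✗
flight=E98: ✓ → 60
flight=E65: ✗
flight=E19: ✗
flight=E67: ✗
delay_min_sum = 76 + 60 = 136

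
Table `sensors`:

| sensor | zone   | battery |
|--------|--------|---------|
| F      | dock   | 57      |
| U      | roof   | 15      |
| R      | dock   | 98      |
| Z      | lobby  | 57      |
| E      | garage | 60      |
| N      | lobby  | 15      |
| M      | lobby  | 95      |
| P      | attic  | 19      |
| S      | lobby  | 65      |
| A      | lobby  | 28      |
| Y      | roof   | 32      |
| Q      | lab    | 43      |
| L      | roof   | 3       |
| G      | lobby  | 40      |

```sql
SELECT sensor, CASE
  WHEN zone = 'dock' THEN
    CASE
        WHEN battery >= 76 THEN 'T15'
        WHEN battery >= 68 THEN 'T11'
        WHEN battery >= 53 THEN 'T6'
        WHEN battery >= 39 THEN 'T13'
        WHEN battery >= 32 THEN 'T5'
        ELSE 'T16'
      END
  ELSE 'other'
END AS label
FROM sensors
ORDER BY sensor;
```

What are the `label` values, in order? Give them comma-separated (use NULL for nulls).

sensor=A: zone='lobby' → outer ELSE → other
sensor=E: zone='garage' → outer ELSE → other
sensor=F: zone='dock' → inner[battery >= 53] → T6
sensor=G: zone='lobby' → outer ELSE → other
sensor=L: zone='roof' → outer ELSE → other
sensor=M: zone='lobby' → outer ELSE → other
sensor=N: zone='lobby' → outer ELSE → other
sensor=P: zone='attic' → outer ELSE → other
sensor=Q: zone='lab' → outer ELSE → other
sensor=R: zone='dock' → inner[battery >= 76] → T15
sensor=S: zone='lobby' → outer ELSE → other
sensor=U: zone='roof' → outer ELSE → other
sensor=Y: zone='roof' → outer ELSE → other
sensor=Z: zone='lobby' → outer ELSE → other

other, other, T6, other, other, other, other, other, other, T15, other, other, other, other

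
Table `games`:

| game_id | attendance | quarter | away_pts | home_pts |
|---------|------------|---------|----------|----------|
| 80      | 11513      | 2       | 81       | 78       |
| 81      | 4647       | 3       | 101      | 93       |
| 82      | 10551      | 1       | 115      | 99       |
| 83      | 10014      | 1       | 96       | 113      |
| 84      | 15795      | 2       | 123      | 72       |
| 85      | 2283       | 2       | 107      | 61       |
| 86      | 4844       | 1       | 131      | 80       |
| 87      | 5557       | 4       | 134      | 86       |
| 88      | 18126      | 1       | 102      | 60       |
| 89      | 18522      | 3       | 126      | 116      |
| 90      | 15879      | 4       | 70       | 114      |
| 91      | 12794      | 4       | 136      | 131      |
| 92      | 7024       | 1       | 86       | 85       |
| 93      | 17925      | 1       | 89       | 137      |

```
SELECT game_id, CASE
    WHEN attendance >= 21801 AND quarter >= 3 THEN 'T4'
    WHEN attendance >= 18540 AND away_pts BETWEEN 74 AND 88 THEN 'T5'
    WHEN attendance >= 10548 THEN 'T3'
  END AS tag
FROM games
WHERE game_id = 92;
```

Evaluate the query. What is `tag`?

NULL

game_id = 92: attendance=7024, quarter=1, away_pts=86, home_pts=85.
attendance >= 21801 AND quarter >= 3 → false
attendance >= 18540 AND away_pts BETWEEN 74 AND 88 → false
attendance >= 10548 → false
No WHEN matched and there is no ELSE, so the CASE yields NULL.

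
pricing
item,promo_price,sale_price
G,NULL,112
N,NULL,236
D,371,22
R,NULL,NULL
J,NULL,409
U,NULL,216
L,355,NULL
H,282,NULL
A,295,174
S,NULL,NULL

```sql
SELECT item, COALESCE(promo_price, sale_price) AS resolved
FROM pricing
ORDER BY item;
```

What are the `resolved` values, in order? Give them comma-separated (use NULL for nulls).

295, 371, 112, 282, 409, 355, 236, NULL, NULL, 216

item=A: promo_price=295 → 295
item=D: promo_price=371 → 371
item=G: promo_price=NULL, sale_price=112 → 112
item=H: promo_price=282 → 282
item=J: promo_price=NULL, sale_price=409 → 409
item=L: promo_price=355 → 355
item=N: promo_price=NULL, sale_price=236 → 236
item=R: promo_price=NULL, sale_price=NULL (all NULL) → NULL
item=S: promo_price=NULL, sale_price=NULL (all NULL) → NULL
item=U: promo_price=NULL, sale_price=216 → 216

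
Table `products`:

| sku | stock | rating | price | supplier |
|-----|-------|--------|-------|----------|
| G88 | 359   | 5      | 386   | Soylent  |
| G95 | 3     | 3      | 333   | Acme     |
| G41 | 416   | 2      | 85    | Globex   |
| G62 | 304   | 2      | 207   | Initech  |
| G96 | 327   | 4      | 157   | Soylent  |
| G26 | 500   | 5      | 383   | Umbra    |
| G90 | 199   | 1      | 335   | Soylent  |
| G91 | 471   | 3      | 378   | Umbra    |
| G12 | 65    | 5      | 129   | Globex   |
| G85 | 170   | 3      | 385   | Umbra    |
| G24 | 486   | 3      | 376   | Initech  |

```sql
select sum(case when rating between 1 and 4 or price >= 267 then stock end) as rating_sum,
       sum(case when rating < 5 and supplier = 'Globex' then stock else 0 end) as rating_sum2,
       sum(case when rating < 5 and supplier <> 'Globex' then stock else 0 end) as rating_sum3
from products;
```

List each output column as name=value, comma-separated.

[rating_sum: rating between 1 and 4 or price >= 267]
sku=G88: ✓ → 359
sku=G95: ✓ → 3
sku=G41: ✓ → 416
sku=G62: ✓ → 304
sku=G96: ✓ → 327
sku=G26: ✓ → 500
sku=G90: ✓ → 199
sku=G91: ✓ → 471
sku=G12: ✗
sku=G85: ✓ → 170
sku=G24: ✓ → 486
rating_sum = 359 + 3 + 416 + 304 + 327 + 500 + 199 + 471 + 170 + 486 = 3235
—
[rating_sum2: rating < 5 and supplier = 'Globex']
sku=G88: ✗
sku=G95: ✗
sku=G41: ✓ → 416
sku=G62: ✗
sku=G96: ✗
sku=G26: ✗
sku=G90: ✗
sku=G91: ✗
sku=G12: ✗
sku=G85: ✗
sku=G24: ✗
rating_sum2 = 416
—
[rating_sum3: rating < 5 and supplier <> 'Globex']
sku=G88: ✗
sku=G95: ✓ → 3
sku=G41: ✗
sku=G62: ✓ → 304
sku=G96: ✓ → 327
sku=G26: ✗
sku=G90: ✓ → 199
sku=G91: ✓ → 471
sku=G12: ✗
sku=G85: ✓ → 170
sku=G24: ✓ → 486
rating_sum3 = 3 + 304 + 327 + 199 + 471 + 170 + 486 = 1960

rating_sum=3235, rating_sum2=416, rating_sum3=1960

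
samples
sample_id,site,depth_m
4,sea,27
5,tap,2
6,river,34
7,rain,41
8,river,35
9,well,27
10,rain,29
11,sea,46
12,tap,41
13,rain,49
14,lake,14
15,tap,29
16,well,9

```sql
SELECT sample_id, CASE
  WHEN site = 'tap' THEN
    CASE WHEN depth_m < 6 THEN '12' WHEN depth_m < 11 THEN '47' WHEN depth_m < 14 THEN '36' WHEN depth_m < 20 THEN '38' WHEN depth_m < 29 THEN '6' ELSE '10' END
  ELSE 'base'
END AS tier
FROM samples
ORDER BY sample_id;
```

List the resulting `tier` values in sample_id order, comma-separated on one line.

base, 12, base, base, base, base, base, base, 10, base, base, 10, base

sample_id=4: site='sea' → outer ELSE → base
sample_id=5: site='tap' → inner[depth_m < 6] → 12
sample_id=6: site='river' → outer ELSE → base
sample_id=7: site='rain' → outer ELSE → base
sample_id=8: site='river' → outer ELSE → base
sample_id=9: site='well' → outer ELSE → base
sample_id=10: site='rain' → outer ELSE → base
sample_id=11: site='sea' → outer ELSE → base
sample_id=12: site='tap' → inner[ELSE] → 10
sample_id=13: site='rain' → outer ELSE → base
sample_id=14: site='lake' → outer ELSE → base
sample_id=15: site='tap' → inner[ELSE] → 10
sample_id=16: site='well' → outer ELSE → base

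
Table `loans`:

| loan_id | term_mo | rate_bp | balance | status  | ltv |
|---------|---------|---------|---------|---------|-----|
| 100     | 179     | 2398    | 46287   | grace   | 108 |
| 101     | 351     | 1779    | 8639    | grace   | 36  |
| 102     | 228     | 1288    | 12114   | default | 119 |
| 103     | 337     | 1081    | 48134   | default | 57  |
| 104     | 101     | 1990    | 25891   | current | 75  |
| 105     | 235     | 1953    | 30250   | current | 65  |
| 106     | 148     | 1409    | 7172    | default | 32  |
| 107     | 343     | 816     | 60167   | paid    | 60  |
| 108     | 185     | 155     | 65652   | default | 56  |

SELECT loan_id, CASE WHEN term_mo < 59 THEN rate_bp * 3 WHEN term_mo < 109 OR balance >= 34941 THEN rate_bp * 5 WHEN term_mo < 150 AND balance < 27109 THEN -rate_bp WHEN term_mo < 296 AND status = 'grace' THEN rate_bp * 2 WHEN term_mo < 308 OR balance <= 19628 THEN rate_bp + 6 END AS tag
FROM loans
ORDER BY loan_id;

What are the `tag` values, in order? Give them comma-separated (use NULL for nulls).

loan_id=100: term_mo < 109 OR balance >= 34941 → 11990
loan_id=101: term_mo < 308 OR balance <= 19628 → 1785
loan_id=102: term_mo < 308 OR balance <= 19628 → 1294
loan_id=103: term_mo < 109 OR balance >= 34941 → 5405
loan_id=104: term_mo < 109 OR balance >= 34941 → 9950
loan_id=105: term_mo < 308 OR balance <= 19628 → 1959
loan_id=106: term_mo < 150 AND balance < 27109 → -1409
loan_id=107: term_mo < 109 OR balance >= 34941 → 4080
loan_id=108: term_mo < 109 OR balance >= 34941 → 775

11990, 1785, 1294, 5405, 9950, 1959, -1409, 4080, 775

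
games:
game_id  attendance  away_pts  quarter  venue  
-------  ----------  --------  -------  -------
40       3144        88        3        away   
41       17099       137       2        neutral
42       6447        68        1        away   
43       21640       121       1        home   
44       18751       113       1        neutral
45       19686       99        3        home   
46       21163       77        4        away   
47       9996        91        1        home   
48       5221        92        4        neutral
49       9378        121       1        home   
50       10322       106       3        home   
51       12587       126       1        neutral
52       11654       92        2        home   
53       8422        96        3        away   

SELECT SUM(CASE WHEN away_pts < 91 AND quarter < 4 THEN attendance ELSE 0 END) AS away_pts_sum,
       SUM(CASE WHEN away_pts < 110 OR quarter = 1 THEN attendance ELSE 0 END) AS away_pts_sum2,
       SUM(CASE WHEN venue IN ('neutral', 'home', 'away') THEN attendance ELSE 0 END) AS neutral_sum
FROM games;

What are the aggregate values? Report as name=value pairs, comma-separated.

away_pts_sum=9591, away_pts_sum2=158411, neutral_sum=175510

[away_pts_sum: away_pts < 91 AND quarter < 4]
game_id=40: ✓ → 3144
game_id=41: ✗
game_id=42: ✓ → 6447
game_id=43: ✗
game_id=44: ✗
game_id=45: ✗
game_id=46: ✗
game_id=47: ✗
game_id=48: ✗
game_id=49: ✗
game_id=50: ✗
game_id=51: ✗
game_id=52: ✗
game_id=53: ✗
away_pts_sum = 3144 + 6447 = 9591
—
[away_pts_sum2: away_pts < 110 OR quarter = 1]
game_id=40: ✓ → 3144
game_id=41: ✗
game_id=42: ✓ → 6447
game_id=43: ✓ → 21640
game_id=44: ✓ → 18751
game_id=45: ✓ → 19686
game_id=46: ✓ → 21163
game_id=47: ✓ → 9996
game_id=48: ✓ → 5221
game_id=49: ✓ → 9378
game_id=50: ✓ → 10322
game_id=51: ✓ → 12587
game_id=52: ✓ → 11654
game_id=53: ✓ → 8422
away_pts_sum2 = 3144 + 6447 + 21640 + 18751 + 19686 + 21163 + 9996 + 5221 + 9378 + 10322 + 12587 + 11654 + 8422 = 158411
—
[neutral_sum: venue IN ('neutral', 'home', 'away')]
game_id=40: ✓ → 3144
game_id=41: ✓ → 17099
game_id=42: ✓ → 6447
game_id=43: ✓ → 21640
game_id=44: ✓ → 18751
game_id=45: ✓ → 19686
game_id=46: ✓ → 21163
game_id=47: ✓ → 9996
game_id=48: ✓ → 5221
game_id=49: ✓ → 9378
game_id=50: ✓ → 10322
game_id=51: ✓ → 12587
game_id=52: ✓ → 11654
game_id=53: ✓ → 8422
neutral_sum = 3144 + 17099 + 6447 + 21640 + 18751 + 19686 + 21163 + 9996 + 5221 + 9378 + 10322 + 12587 + 11654 + 8422 = 175510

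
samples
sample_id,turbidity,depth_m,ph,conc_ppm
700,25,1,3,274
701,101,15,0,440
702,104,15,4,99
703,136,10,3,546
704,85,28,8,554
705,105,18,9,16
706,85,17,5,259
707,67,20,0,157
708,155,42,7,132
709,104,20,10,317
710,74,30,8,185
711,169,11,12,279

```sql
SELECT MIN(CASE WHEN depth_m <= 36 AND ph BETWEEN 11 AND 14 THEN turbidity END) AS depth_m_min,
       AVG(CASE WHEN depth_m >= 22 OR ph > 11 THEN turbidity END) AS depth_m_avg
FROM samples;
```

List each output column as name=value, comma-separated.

[depth_m_min: depth_m <= 36 AND ph BETWEEN 11 AND 14]
sample_id=700: ✗
sample_id=701: ✗
sample_id=702: ✗
sample_id=703: ✗
sample_id=704: ✗
sample_id=705: ✗
sample_id=706: ✗
sample_id=707: ✗
sample_id=708: ✗
sample_id=709: ✗
sample_id=710: ✗
sample_id=711: ✓ → 169
depth_m_min = MIN(169) = 169
—
[depth_m_avg: depth_m >= 22 OR ph > 11]
sample_id=700: ✗
sample_id=701: ✗
sample_id=702: ✗
sample_id=703: ✗
sample_id=704: ✓ → 85
sample_id=705: ✗
sample_id=706: ✗
sample_id=707: ✗
sample_id=708: ✓ → 155
sample_id=709: ✗
sample_id=710: ✓ → 74
sample_id=711: ✓ → 169
depth_m_avg = (85 + 155 + 74 + 169) / 4 = 120.75

depth_m_min=169, depth_m_avg=120.75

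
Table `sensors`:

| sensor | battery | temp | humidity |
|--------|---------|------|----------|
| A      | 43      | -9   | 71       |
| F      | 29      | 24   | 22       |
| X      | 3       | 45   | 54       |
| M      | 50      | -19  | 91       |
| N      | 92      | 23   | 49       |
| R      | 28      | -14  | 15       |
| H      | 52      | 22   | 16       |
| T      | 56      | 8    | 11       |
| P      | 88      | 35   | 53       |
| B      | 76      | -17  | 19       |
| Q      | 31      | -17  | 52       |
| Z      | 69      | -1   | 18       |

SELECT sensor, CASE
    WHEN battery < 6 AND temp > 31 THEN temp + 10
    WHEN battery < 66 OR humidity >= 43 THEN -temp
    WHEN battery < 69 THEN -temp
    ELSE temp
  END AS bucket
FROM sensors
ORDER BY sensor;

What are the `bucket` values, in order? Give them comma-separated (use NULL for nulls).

9, -17, -24, -22, 19, -23, -35, 17, 14, -8, 55, -1

sensor=A: battery < 66 OR humidity >= 43 → 9
sensor=B: ELSE → -17
sensor=F: battery < 66 OR humidity >= 43 → -24
sensor=H: battery < 66 OR humidity >= 43 → -22
sensor=M: battery < 66 OR humidity >= 43 → 19
sensor=N: battery < 66 OR humidity >= 43 → -23
sensor=P: battery < 66 OR humidity >= 43 → -35
sensor=Q: battery < 66 OR humidity >= 43 → 17
sensor=R: battery < 66 OR humidity >= 43 → 14
sensor=T: battery < 66 OR humidity >= 43 → -8
sensor=X: battery < 6 AND temp > 31 → 55
sensor=Z: ELSE → -1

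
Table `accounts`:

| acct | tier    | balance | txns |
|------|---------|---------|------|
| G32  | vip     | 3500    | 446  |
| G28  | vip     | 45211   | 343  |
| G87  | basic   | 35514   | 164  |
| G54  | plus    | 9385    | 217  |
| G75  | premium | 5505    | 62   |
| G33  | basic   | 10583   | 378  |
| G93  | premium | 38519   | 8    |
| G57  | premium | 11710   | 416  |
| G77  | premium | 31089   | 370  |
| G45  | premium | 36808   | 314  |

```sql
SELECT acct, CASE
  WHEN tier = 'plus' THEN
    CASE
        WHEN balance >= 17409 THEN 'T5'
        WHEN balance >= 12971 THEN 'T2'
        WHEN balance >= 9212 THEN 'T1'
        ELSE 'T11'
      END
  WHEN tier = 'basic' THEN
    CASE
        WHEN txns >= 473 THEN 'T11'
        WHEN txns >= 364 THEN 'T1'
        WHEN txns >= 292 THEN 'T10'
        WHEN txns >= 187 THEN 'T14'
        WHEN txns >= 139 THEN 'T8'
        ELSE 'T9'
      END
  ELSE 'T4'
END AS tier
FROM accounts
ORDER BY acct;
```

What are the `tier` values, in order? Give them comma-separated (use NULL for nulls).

acct=G28: tier='vip' → outer ELSE → T4
acct=G32: tier='vip' → outer ELSE → T4
acct=G33: tier='basic' → inner[txns >= 364] → T1
acct=G45: tier='premium' → outer ELSE → T4
acct=G54: tier='plus' → inner[balance >= 9212] → T1
acct=G57: tier='premium' → outer ELSE → T4
acct=G75: tier='premium' → outer ELSE → T4
acct=G77: tier='premium' → outer ELSE → T4
acct=G87: tier='basic' → inner[txns >= 139] → T8
acct=G93: tier='premium' → outer ELSE → T4

T4, T4, T1, T4, T1, T4, T4, T4, T8, T4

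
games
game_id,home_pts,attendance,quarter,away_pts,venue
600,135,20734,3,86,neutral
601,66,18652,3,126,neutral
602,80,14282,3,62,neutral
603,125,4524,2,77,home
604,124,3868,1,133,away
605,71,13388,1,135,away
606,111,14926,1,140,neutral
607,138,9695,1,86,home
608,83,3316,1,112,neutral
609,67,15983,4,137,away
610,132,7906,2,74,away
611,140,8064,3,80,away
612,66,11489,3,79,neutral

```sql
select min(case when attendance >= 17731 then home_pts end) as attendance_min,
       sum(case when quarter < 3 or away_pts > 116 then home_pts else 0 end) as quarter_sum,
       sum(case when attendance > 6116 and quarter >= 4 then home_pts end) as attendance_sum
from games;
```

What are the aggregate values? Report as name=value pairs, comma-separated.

[attendance_min: attendance >= 17731]
game_id=600: ✓ → 135
game_id=601: ✓ → 66
game_id=602: ✗
game_id=603: ✗
game_id=604: ✗
game_id=605: ✗
game_id=606: ✗
game_id=607: ✗
game_id=608: ✗
game_id=609: ✗
game_id=610: ✗
game_id=611: ✗
game_id=612: ✗
attendance_min = MIN(135, 66) = 66
—
[quarter_sum: quarter < 3 or away_pts > 116]
game_id=600: ✗
game_id=601: ✓ → 66
game_id=602: ✗
game_id=603: ✓ → 125
game_id=604: ✓ → 124
game_id=605: ✓ → 71
game_id=606: ✓ → 111
game_id=607: ✓ → 138
game_id=608: ✓ → 83
game_id=609: ✓ → 67
game_id=610: ✓ → 132
game_id=611: ✗
game_id=612: ✗
quarter_sum = 66 + 125 + 124 + 71 + 111 + 138 + 83 + 67 + 132 = 917
—
[attendance_sum: attendance > 6116 and quarter >= 4]
game_id=600: ✗
game_id=601: ✗
game_id=602: ✗
game_id=603: ✗
game_id=604: ✗
game_id=605: ✗
game_id=606: ✗
game_id=607: ✗
game_id=608: ✗
game_id=609: ✓ → 67
game_id=610: ✗
game_id=611: ✗
game_id=612: ✗
attendance_sum = 67

attendance_min=66, quarter_sum=917, attendance_sum=67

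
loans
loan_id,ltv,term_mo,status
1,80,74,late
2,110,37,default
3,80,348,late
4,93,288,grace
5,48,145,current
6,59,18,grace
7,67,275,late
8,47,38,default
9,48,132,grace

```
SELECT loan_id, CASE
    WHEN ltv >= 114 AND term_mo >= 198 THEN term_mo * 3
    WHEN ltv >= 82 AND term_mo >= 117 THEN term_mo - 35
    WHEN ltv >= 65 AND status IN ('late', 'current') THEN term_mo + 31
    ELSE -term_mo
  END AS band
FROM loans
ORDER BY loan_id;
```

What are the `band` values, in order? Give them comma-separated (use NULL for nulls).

105, -37, 379, 253, -145, -18, 306, -38, -132

loan_id=1: ltv >= 65 AND status IN ('late', 'current') → 105
loan_id=2: ELSE → -37
loan_id=3: ltv >= 65 AND status IN ('late', 'current') → 379
loan_id=4: ltv >= 82 AND term_mo >= 117 → 253
loan_id=5: ELSE → -145
loan_id=6: ELSE → -18
loan_id=7: ltv >= 65 AND status IN ('late', 'current') → 306
loan_id=8: ELSE → -38
loan_id=9: ELSE → -132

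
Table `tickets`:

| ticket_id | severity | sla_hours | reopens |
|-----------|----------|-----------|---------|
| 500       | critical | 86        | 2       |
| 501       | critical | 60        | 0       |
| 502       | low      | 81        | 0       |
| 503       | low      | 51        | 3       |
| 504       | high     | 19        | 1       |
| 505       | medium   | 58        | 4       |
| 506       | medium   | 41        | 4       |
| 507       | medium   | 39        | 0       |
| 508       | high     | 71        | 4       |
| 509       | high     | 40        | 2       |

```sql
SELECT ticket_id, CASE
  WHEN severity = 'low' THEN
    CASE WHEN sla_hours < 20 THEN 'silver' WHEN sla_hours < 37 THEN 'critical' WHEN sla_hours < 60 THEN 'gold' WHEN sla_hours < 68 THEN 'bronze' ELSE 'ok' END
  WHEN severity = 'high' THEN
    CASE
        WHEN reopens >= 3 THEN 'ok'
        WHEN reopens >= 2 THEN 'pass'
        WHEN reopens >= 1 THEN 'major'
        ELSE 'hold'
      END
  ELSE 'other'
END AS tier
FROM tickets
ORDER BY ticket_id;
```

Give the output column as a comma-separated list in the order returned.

other, other, ok, gold, major, other, other, other, ok, pass

ticket_id=500: severity='critical' → outer ELSE → other
ticket_id=501: severity='critical' → outer ELSE → other
ticket_id=502: severity='low' → inner[ELSE] → ok
ticket_id=503: severity='low' → inner[sla_hours < 60] → gold
ticket_id=504: severity='high' → inner[reopens >= 1] → major
ticket_id=505: severity='medium' → outer ELSE → other
ticket_id=506: severity='medium' → outer ELSE → other
ticket_id=507: severity='medium' → outer ELSE → other
ticket_id=508: severity='high' → inner[reopens >= 3] → ok
ticket_id=509: severity='high' → inner[reopens >= 2] → pass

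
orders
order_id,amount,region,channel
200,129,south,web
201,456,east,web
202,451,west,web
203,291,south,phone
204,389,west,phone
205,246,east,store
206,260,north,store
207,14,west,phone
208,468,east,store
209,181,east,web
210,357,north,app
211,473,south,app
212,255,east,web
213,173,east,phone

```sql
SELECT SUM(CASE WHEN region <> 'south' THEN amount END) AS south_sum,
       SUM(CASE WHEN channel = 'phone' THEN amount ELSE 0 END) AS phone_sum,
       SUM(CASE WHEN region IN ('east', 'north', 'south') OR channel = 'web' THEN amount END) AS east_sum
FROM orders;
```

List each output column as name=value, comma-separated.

[south_sum: region <> 'south']
order_id=200: ✗
order_id=201: ✓ → 456
order_id=202: ✓ → 451
order_id=203: ✗
order_id=204: ✓ → 389
order_id=205: ✓ → 246
order_id=206: ✓ → 260
order_id=207: ✓ → 14
order_id=208: ✓ → 468
order_id=209: ✓ → 181
order_id=210: ✓ → 357
order_id=211: ✗
order_id=212: ✓ → 255
order_id=213: ✓ → 173
south_sum = 456 + 451 + 389 + 246 + 260 + 14 + 468 + 181 + 357 + 255 + 173 = 3250
—
[phone_sum: channel = 'phone']
order_id=200: ✗
order_id=201: ✗
order_id=202: ✗
order_id=203: ✓ → 291
order_id=204: ✓ → 389
order_id=205: ✗
order_id=206: ✗
order_id=207: ✓ → 14
order_id=208: ✗
order_id=209: ✗
order_id=210: ✗
order_id=211: ✗
order_id=212: ✗
order_id=213: ✓ → 173
phone_sum = 291 + 389 + 14 + 173 = 867
—
[east_sum: region IN ('east', 'north', 'south') OR channel = 'web']
order_id=200: ✓ → 129
order_id=201: ✓ → 456
order_id=202: ✓ → 451
order_id=203: ✓ → 291
order_id=204: ✗
order_id=205: ✓ → 246
order_id=206: ✓ → 260
order_id=207: ✗
order_id=208: ✓ → 468
order_id=209: ✓ → 181
order_id=210: ✓ → 357
order_id=211: ✓ → 473
order_id=212: ✓ → 255
order_id=213: ✓ → 173
east_sum = 129 + 456 + 451 + 291 + 246 + 260 + 468 + 181 + 357 + 473 + 255 + 173 = 3740

south_sum=3250, phone_sum=867, east_sum=3740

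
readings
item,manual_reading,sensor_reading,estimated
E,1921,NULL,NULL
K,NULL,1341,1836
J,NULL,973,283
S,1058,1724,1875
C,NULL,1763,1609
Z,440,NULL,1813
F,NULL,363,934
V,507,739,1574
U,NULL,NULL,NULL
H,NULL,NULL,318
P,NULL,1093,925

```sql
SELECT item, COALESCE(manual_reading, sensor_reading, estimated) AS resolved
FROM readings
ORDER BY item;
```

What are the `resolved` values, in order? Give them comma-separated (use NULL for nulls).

1763, 1921, 363, 318, 973, 1341, 1093, 1058, NULL, 507, 440

item=C: manual_reading=NULL, sensor_reading=1763 → 1763
item=E: manual_reading=1921 → 1921
item=F: manual_reading=NULL, sensor_reading=363 → 363
item=H: manual_reading=NULL, sensor_reading=NULL, estimated=318 → 318
item=J: manual_reading=NULL, sensor_reading=973 → 973
item=K: manual_reading=NULL, sensor_reading=1341 → 1341
item=P: manual_reading=NULL, sensor_reading=1093 → 1093
item=S: manual_reading=1058 → 1058
item=U: manual_reading=NULL, sensor_reading=NULL, estimated=NULL (all NULL) → NULL
item=V: manual_reading=507 → 507
item=Z: manual_reading=440 → 440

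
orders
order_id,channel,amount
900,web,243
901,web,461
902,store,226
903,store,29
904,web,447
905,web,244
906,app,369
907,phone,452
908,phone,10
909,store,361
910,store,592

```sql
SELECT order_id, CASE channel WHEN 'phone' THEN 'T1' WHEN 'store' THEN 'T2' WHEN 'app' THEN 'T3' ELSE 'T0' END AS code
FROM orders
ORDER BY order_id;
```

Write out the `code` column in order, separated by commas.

T0, T0, T2, T2, T0, T0, T3, T1, T1, T2, T2

order_id=900: ELSE → T0
order_id=901: ELSE → T0
order_id=902: channel='store' → T2
order_id=903: channel='store' → T2
order_id=904: ELSE → T0
order_id=905: ELSE → T0
order_id=906: channel='app' → T3
order_id=907: channel='phone' → T1
order_id=908: channel='phone' → T1
order_id=909: channel='store' → T2
order_id=910: channel='store' → T2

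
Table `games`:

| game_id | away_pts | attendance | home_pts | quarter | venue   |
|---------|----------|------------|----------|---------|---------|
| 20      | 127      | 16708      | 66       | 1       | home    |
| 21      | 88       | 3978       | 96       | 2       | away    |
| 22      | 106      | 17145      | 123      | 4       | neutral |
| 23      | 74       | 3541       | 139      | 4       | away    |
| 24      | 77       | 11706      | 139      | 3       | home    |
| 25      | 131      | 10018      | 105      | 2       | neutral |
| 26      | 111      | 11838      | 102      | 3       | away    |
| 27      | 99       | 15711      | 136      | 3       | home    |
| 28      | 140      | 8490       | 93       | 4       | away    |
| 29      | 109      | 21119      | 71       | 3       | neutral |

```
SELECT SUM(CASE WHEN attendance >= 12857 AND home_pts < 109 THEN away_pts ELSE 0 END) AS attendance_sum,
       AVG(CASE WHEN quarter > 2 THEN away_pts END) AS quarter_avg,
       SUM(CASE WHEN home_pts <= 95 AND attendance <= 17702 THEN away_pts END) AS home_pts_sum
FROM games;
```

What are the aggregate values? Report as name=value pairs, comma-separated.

attendance_sum=236, quarter_avg=102.2857142857, home_pts_sum=267

[attendance_sum: attendance >= 12857 AND home_pts < 109]
game_id=20: ✓ → 127
game_id=21: ✗
game_id=22: ✗
game_id=23: ✗
game_id=24: ✗
game_id=25: ✗
game_id=26: ✗
game_id=27: ✗
game_id=28: ✗
game_id=29: ✓ → 109
attendance_sum = 127 + 109 = 236
—
[quarter_avg: quarter > 2]
game_id=20: ✗
game_id=21: ✗
game_id=22: ✓ → 106
game_id=23: ✓ → 74
game_id=24: ✓ → 77
game_id=25: ✗
game_id=26: ✓ → 111
game_id=27: ✓ → 99
game_id=28: ✓ → 140
game_id=29: ✓ → 109
quarter_avg = (106 + 74 + 77 + 111 + 99 + 140 + 109) / 7 = 102.2857142857
—
[home_pts_sum: home_pts <= 95 AND attendance <= 17702]
game_id=20: ✓ → 127
game_id=21: ✗
game_id=22: ✗
game_id=23: ✗
game_id=24: ✗
game_id=25: ✗
game_id=26: ✗
game_id=27: ✗
game_id=28: ✓ → 140
game_id=29: ✗
home_pts_sum = 127 + 140 = 267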